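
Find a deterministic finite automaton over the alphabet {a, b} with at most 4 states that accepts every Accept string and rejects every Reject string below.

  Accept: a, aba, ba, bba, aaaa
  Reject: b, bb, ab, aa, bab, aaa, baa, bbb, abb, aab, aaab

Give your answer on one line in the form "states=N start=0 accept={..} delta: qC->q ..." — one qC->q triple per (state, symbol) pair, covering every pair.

states=3 start=0 accept={1} delta: 0a->1 0b->0 1a->2 1b->0 2a->0 2b->0

Grow the machine one transition at a time. Run the examples from 0; the earliest place one falls off (shortest prefix, ties alphabetical) gets sent to the lowest-numbered state that keeps every Accept/Reject pair distinguishable — a pair clashes when both reach the same state with identical unread suffix — and to a fresh state only if none does.
a: 0a undefined. 0a->0: no, a/aa meet in 0. Open state 1: 0a->1.
b: 0b undefined. 0b->0: ok.
aa: 1a undefined. 1a->0: no, a/aaa meet in 1. 1a->1: no, a/aa meet in 1. Open state 2: 1a->2.
ab: 1b undefined. 1b->0: ok.
aaa: 2a undefined. 2a->0: ok.
aab: 2b undefined. 2b->0: ok.
All examples now run through 3 states with every (state, symbol) defined. Accept strings end in {1}, Reject strings end in {0,2}; accept={1}.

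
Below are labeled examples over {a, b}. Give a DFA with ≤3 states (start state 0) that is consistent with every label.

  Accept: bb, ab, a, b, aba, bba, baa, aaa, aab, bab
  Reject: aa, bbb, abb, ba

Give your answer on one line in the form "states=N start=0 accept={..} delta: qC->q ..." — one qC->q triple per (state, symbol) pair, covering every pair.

states=3 start=0 accept={1,2} delta: 0a->1 0b->1 1a->0 1b->2 2a->1 2b->0

Fold the examples into a partial DFA from state 0: repeatedly fix the first undefined (state, symbol) met by the shortest-then-alphabetical prefix, trying targets in increasing order and rejecting any under which an Accept and a Reject string meet in one state with the same remainder; add a state when all current targets are rejected. Accepting states are where Accept strings end.
a: 0a undefined. 0a->0: no, bb/abb meet in 0 with "bb" left. Open state 1: 0a->1.
b: 0b undefined. 0b->0: no, bb/bbb meet in 0. 0b->1: ok.
aa: 1a undefined. 1a->0: ok.
ab: 1b undefined. 1b->0: no, bb/aa meet in 0. 1b->1: no, bb/bbb meet in 1. Open state 2: 1b->2.
aba: 2a undefined. 2a->0: no, aba/aa meet in 0. 2a->1: ok.
abb: 2b undefined. 2b->0: ok.
All examples now run through 3 states with every (state, symbol) defined. Accept strings end in {1,2}, Reject strings end in {0}; accept={1,2}.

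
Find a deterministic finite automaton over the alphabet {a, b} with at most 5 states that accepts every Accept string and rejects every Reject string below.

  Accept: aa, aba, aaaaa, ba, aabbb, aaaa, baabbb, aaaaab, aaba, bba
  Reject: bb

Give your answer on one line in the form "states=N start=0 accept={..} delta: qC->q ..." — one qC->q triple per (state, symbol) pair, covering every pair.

states=3 start=0 accept={0,1} delta: 0a->0 0b->1 1a->0 1b->2 2a->0 2b->0

Fold the examples into a partial DFA from state 0: repeatedly fix the first undefined (state, symbol) met by the shortest-then-alphabetical prefix, trying targets in increasing order and rejecting any under which an Accept and a Reject string meet in one state with the same remainder; add a state when all current targets are rejected. Accepting states are where Accept strings end.
a: 0a undefined. 0a->0: ok.
b: 0b undefined. 0b->0: no, aa/bb meet in 0. Open state 1: 0b->1.
ba: 1a undefined. 1a->0: ok.
bb: 1b undefined. 1b->0: no, aa/bb meet in 0. 1b->1: no, aabbb/bb meet in 1. Open state 2: 1b->2.
bba: 2a undefined. 2a->0: ok.
aabbb: 2b undefined. 2b->0: ok.
All examples now run through 3 states with every (state, symbol) defined. Accept strings end in {0,1}, Reject strings end in {2}; accept={0,1}.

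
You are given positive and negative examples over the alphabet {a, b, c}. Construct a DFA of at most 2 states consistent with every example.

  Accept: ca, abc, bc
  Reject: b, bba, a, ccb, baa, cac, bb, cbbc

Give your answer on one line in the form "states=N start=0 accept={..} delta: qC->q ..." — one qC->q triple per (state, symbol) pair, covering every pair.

State merging on the prefix tree: take the shortest (then alphabetical) example prefix whose next move is undefined and point that move at state 0, else 1, else 2, ...; a target is out if some Accept/Reject pair would then sit in one state with the same input left (inseparable). If every existing state is out, open a new one.
a: 0a undefined. 0a->0: ok.
b: 0b undefined. 0b->0: ok.
c: 0c undefined. 0c->0: no, ca/b meet in 0. Open state 1: 0c->1.
ca: 1a undefined. 1a->0: no, ca/b meet in 0. 1a->1: ok.
cb: 1b undefined. 1b->0: no, ca/cbbc meet in 1. 1b->1: ok.
cc: 1c undefined. 1c->0: ok.
All examples now run through 2 states with every (state, symbol) defined. Accept strings end in {1}, Reject strings end in {0}; accept={1}.

states=2 start=0 accept={1} delta: 0a->0 0b->0 0c->1 1a->1 1b->1 1c->0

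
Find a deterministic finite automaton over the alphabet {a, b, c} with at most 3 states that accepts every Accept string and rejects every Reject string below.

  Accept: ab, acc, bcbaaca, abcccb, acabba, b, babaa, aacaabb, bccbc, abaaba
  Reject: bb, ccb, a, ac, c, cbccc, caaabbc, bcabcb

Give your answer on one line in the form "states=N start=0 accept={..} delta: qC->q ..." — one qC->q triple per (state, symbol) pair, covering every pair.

states=3 start=0 accept={1} delta: 0a->0 0b->1 0c->2 1a->1 1b->2 1c->2 2a->1 2b->1 2c->1

Fold the examples into a partial DFA from state 0: repeatedly fix the first undefined (state, symbol) met by the shortest-then-alphabetical prefix, trying targets in increasing order and rejecting any under which an Accept and a Reject string meet in one state with the same remainder; add a state when all current targets are rejected. Accepting states are where Accept strings end.
a: 0a undefined. 0a->0: ok.
b: 0b undefined. 0b->0: no, ab/bb meet in 0. Open state 1: 0b->1.
c: 0c undefined. 0c->0: no, ab/ccb meet in 1. 0c->1: no, ab/ac meet in 1. Open state 2: 0c->2.
ba: 1a undefined. 1a->0: no, babaa/a meet in 0. 1a->1: ok.
bb: 1b undefined. 1b->0: no, babaa/bb meet in 0. 1b->1: no, ab/bb meet in 1. 1b->2: ok.
bc: 1c undefined. 1c->0: no, ab/bcabcb meet in 1. 1c->1: no, abcccb/bb meet in 2. 1c->2: ok.
ca: 2a undefined. 2a->0: no, acc/caaabbc meet in 2 with "c" left. 2a->1: ok.
cb: 2b undefined. 2b->0: no, acabba/a meet in 0. 2b->1: ok.
cc: 2c undefined. 2c->0: no, ab/ccb meet in 1. 2c->1: ok.
All examples now run through 3 states with every (state, symbol) defined. Accept strings end in {1}, Reject strings end in {0,2}; accept={1}.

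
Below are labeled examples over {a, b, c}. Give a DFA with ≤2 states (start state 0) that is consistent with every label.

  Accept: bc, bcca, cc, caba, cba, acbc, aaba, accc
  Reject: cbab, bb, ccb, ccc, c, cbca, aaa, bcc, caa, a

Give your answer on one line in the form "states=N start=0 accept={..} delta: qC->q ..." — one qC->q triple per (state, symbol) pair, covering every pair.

states=2 start=0 accept={0} delta: 0a->1 0b->1 0c->1 1a->0 1b->1 1c->0

Grow the machine one transition at a time. Run the examples from 0; the earliest place one falls off (shortest prefix, ties alphabetical) gets sent to the lowest-numbered state that keeps every Accept/Reject pair distinguishable — a pair clashes when both reach the same state with identical unread suffix — and to a fresh state only if none does.
a: 0a undefined. 0a->0: no, accc/ccc meet in 0 with "ccc" left. Open state 1: 0a->1.
b: 0b undefined. 0b->0: no, bc/c meet in 0 with "c" left. 0b->1: ok.
c: 0c undefined. 0c->0: no, cc/ccc meet in 0. 0c->1: ok.
aa: 1a undefined. 1a->0: ok.
ac: 1c undefined. 1c->0: ok.
bb: 1b undefined. 1b->0: no, bc/cbab meet in 0. 1b->1: ok.
All examples now run through 2 states with every (state, symbol) defined. Accept strings end in {0}, Reject strings end in {1}; accept={0}.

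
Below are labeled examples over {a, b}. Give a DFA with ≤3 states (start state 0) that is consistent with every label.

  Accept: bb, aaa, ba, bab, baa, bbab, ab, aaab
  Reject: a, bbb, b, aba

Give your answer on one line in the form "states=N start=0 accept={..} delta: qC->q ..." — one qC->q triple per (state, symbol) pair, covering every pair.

Grow the machine one transition at a time. Run the examples from 0; the earliest place one falls off (shortest prefix, ties alphabetical) gets sent to the lowest-numbered state that keeps every Accept/Reject pair distinguishable — a pair clashes when both reach the same state with identical unread suffix — and to a fresh state only if none does.
a: 0a undefined. 0a->0: no, aaa/a meet in 0. Open state 1: 0a->1.
b: 0b undefined. 0b->0: no, bb/bbb meet in 0. 0b->1: ok.
aa: 1a undefined. 1a->0: no, aaa/a meet in 1. 1a->1: no, aaa/a meet in 1. Open state 2: 1a->2.
ab: 1b undefined. 1b->0: ok.
aaa: 2a undefined. 2a->0: no, aaab/a meet in 1. 2a->1: no, aaa/a meet in 1. 2a->2: ok.
bab: 2b undefined. 2b->0: ok.
All examples now run through 3 states with every (state, symbol) defined. Accept strings end in {0,2}, Reject strings end in {1}; accept={0,2}.

states=3 start=0 accept={0,2} delta: 0a->1 0b->1 1a->2 1b->0 2a->2 2b->0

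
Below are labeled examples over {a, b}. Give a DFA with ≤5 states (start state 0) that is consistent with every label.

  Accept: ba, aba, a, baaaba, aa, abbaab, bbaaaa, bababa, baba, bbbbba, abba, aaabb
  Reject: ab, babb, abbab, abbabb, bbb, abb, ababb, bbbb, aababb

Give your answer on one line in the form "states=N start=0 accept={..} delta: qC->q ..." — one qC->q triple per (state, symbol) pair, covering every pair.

Grow the machine one transition at a time. Run the examples from 0; the earliest place one falls off (shortest prefix, ties alphabetical) gets sent to the lowest-numbered state that keeps every Accept/Reject pair distinguishable — a pair clashes when both reach the same state with identical unread suffix — and to a fresh state only if none does.
a: 0a undefined. 0a->0: no, aaabb/abb meet in 0 with "bb" left. Open state 1: 0a->1.
b: 0b undefined. 0b->0: ok.
aa: 1a undefined. 1a->0: no, aa/bbb meet in 0. 1a->1: no, aaabb/babb meet in 1 with "bb" left. Open state 2: 1a->2.
ab: 1b undefined. 1b->0: ok.
aaa: 2a undefined. 2a->0: no, aaabb/ab meet in 0. 2a->1: no, aaabb/ab meet in 0. 2a->2: ok.
aab: 2b undefined. 2b->0: no, abbaab/ab meet in 0. 2b->1: no, aaabb/ab meet in 0. 2b->2: no, baaaba/aababb meet in 2. Open state 3: 2b->3.
aaba: 3a undefined. 3a->0: no, baaaba/ab meet in 0. 3a->1: ok.
aaabb: 3b undefined. 3b->0: no, aaabb/ab meet in 0. 3b->1: ok.
All examples now run through 4 states with every (state, symbol) defined. Accept strings end in {1,2,3}, Reject strings end in {0}; accept={1,2,3}.

states=4 start=0 accept={1,2,3} delta: 0a->1 0b->0 1a->2 1b->0 2a->2 2b->3 3a->1 3b->1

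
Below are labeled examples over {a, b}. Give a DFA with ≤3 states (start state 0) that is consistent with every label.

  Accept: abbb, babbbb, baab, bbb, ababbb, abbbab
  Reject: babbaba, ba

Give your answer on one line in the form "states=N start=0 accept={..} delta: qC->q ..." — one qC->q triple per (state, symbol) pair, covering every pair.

Fold the examples into a partial DFA from state 0: repeatedly fix the first undefined (state, symbol) met by the shortest-then-alphabetical prefix, trying targets in increasing order and rejecting any under which an Accept and a Reject string meet in one state with the same remainder; add a state when all current targets are rejected. Accepting states are where Accept strings end.
a: 0a undefined. 0a->0: ok.
b: 0b undefined. 0b->0: no, abbb/babbaba meet in 0. Open state 1: 0b->1.
ba: 1a undefined. 1a->0: ok.
bb: 1b undefined. 1b->0: no, babbbb/babbaba meet in 0. 1b->1: ok.
All examples now run through 2 states with every (state, symbol) defined. Accept strings end in {1}, Reject strings end in {0}; accept={1}.

states=2 start=0 accept={1} delta: 0a->0 0b->1 1a->0 1b->1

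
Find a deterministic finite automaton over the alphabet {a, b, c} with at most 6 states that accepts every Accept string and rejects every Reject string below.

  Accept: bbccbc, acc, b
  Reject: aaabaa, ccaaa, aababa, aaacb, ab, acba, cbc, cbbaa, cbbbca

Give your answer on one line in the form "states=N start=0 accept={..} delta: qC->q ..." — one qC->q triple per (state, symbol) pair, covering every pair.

states=4 start=0 accept={0} delta: 0a->1 0b->0 0c->1 1a->0 1b->2 1c->3 2a->2 2b->1 2c->2 3a->1 3b->3 3c->0

Grow the machine one transition at a time. Run the examples from 0; the earliest place one falls off (shortest prefix, ties alphabetical) gets sent to the lowest-numbered state that keeps every Accept/Reject pair distinguishable — a pair clashes when both reach the same state with identical unread suffix — and to a fresh state only if none does.
a: 0a undefined. 0a->0: no, b/ab meet in 0 with "b" left. Open state 1: 0a->1.
b: 0b undefined. 0b->0: ok.
c: 0c undefined. 0c->0: no, bbccbc/cbc meet in 0. 0c->1: ok.
aa: 1a undefined. 1a->0: ok.
ab: 1b undefined. 1b->0: no, b/aaabaa meet in 0. 1b->1: no, b/aababa meet in 0. Open state 2: 1b->2.
ac: 1c undefined. 1c->0: no, bbccbc/ccaaa meet in 1. 1c->1: no, bbccbc/cbc meet in 2 with "c" left. 1c->2: no, acc/cbc meet in 2 with "c" left. Open state 3: 1c->3.
acb: 3b undefined. 3b->0: no, bbccbc/acba meet in 1. 3b->1: no, b/acba meet in 0. 3b->2: no, bbccbc/cbc meet in 2 with "c" left. 3b->3: ok.
acc: 3c undefined. 3c->0: ok.
cbb: 2b undefined. 2b->0: no, bbccbc/cbbaa meet in 0. 2b->1: ok.
cbc: 2c undefined. 2c->0: no, bbccbc/cbc meet in 0. 2c->1: no, bbccbc/cbbbca meet in 0. 2c->2: ok.
cca: 3a undefined. 3a->0: no, bbccbc/ccaaa meet in 0. 3a->1: ok.
aaaba: 2a undefined. 2a->0: no, bbccbc/aababa meet in 0. 2a->1: no, bbccbc/aaabaa meet in 0. 2a->2: ok.
All examples now run through 4 states with every (state, symbol) defined. Accept strings end in {0}, Reject strings end in {1,2,3}; accept={0}.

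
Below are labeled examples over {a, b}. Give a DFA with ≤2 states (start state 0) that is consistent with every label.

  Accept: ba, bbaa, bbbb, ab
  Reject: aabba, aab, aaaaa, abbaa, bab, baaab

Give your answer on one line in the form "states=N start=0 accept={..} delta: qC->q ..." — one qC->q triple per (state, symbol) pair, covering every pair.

State merging on the prefix tree: take the shortest (then alphabetical) example prefix whose next move is undefined and point that move at state 0, else 1, else 2, ...; a target is out if some Accept/Reject pair would then sit in one state with the same input left (inseparable). If every existing state is out, open a new one.
a: 0a undefined. 0a->0: no, bbaa/abbaa meet in 0 with "bbaa" left. Open state 1: 0a->1.
b: 0b undefined. 0b->0: no, ab/bab meet in 1 with "b" left. 0b->1: ok.
aa: 1a undefined. 1a->0: ok.
ab: 1b undefined. 1b->0: ok.
All examples now run through 2 states with every (state, symbol) defined. Accept strings end in {0}, Reject strings end in {1}; accept={0}.

states=2 start=0 accept={0} delta: 0a->1 0b->1 1a->0 1b->0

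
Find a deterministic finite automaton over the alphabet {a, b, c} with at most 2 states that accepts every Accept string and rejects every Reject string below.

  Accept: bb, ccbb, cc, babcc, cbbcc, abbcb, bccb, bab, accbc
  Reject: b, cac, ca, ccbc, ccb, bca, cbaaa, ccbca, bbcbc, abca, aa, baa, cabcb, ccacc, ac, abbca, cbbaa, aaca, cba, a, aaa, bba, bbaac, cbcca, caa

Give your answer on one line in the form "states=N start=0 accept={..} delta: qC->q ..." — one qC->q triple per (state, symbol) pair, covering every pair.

states=2 start=0 accept={0} delta: 0a->1 0b->1 0c->0 1a->1 1b->0 1c->1

State merging on the prefix tree: take the shortest (then alphabetical) example prefix whose next move is undefined and point that move at state 0, else 1, else 2, ...; a target is out if some Accept/Reject pair would then sit in one state with the same input left (inseparable). If every existing state is out, open a new one.
a: 0a undefined. 0a->0: no, accbc/ccbc meet in 0 with "ccbc" left. Open state 1: 0a->1.
b: 0b undefined. 0b->0: no, bb/b meet in 0. 0b->1: ok.
c: 0c undefined. 0c->0: ok.
aa: 1a undefined. 1a->0: no, cc/cbaaa meet in 0. 1a->1: ok.
ab: 1b undefined. 1b->0: ok.
ac: 1c undefined. 1c->0: no, bb/cac meet in 0. 1c->1: ok.
All examples now run through 2 states with every (state, symbol) defined. Accept strings end in {0}, Reject strings end in {1}; accept={0}.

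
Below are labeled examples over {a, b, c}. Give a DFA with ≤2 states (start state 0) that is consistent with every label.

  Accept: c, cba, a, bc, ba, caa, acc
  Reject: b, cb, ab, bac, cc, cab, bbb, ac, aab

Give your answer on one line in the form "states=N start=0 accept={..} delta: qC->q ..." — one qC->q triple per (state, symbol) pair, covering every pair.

states=2 start=0 accept={1} delta: 0a->1 0b->0 0c->1 1a->0 1b->0 1c->0

Fold the examples into a partial DFA from state 0: repeatedly fix the first undefined (state, symbol) met by the shortest-then-alphabetical prefix, trying targets in increasing order and rejecting any under which an Accept and a Reject string meet in one state with the same remainder; add a state when all current targets are rejected. Accepting states are where Accept strings end.
a: 0a undefined. 0a->0: no, c/ac meet in 0 with "c" left. Open state 1: 0a->1.
b: 0b undefined. 0b->0: ok.
c: 0c undefined. 0c->0: no, c/b meet in 0. 0c->1: ok.
aa: 1a undefined. 1a->0: ok.
ab: 1b undefined. 1b->0: ok.
ac: 1c undefined. 1c->0: ok.
All examples now run through 2 states with every (state, symbol) defined. Accept strings end in {1}, Reject strings end in {0}; accept={1}.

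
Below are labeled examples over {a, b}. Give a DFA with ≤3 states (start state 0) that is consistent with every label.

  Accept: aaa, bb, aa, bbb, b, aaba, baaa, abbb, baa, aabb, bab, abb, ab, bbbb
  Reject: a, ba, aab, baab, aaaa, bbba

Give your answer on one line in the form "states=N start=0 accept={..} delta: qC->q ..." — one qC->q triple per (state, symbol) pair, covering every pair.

states=3 start=0 accept={0,2} delta: 0a->1 0b->0 1a->2 1b->0 2a->0 2b->1

Grow the machine one transition at a time. Run the examples from 0; the earliest place one falls off (shortest prefix, ties alphabetical) gets sent to the lowest-numbered state that keeps every Accept/Reject pair distinguishable — a pair clashes when both reach the same state with identical unread suffix — and to a fresh state only if none does.
a: 0a undefined. 0a->0: no, aaa/a meet in 0. Open state 1: 0a->1.
b: 0b undefined. 0b->0: ok.
aa: 1a undefined. 1a->0: no, aaa/a meet in 1. 1a->1: no, aaa/a meet in 1. Open state 2: 1a->2.
ab: 1b undefined. 1b->0: ok.
aaa: 2a undefined. 2a->0: ok.
aab: 2b undefined. 2b->0: no, aaa/aab meet in 0. 2b->1: ok.
All examples now run through 3 states with every (state, symbol) defined. Accept strings end in {0,2}, Reject strings end in {1}; accept={0,2}.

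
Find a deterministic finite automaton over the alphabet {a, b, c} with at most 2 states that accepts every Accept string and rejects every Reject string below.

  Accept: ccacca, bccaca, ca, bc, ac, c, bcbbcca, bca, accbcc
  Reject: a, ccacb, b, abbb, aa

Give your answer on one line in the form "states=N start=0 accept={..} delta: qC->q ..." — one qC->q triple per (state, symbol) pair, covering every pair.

Grow the machine one transition at a time. Run the examples from 0; the earliest place one falls off (shortest prefix, ties alphabetical) gets sent to the lowest-numbered state that keeps every Accept/Reject pair distinguishable — a pair clashes when both reach the same state with identical unread suffix — and to a fresh state only if none does.
a: 0a undefined. 0a->0: ok.
b: 0b undefined. 0b->0: ok.
c: 0c undefined. 0c->0: no, ccacca/a meet in 0. Open state 1: 0c->1.
ca: 1a undefined. 1a->0: no, ca/a meet in 0. 1a->1: ok.
cc: 1c undefined. 1c->0: no, ccacca/a meet in 0. 1c->1: ok.
bcb: 1b undefined. 1b->0: ok.
All examples now run through 2 states with every (state, symbol) defined. Accept strings end in {1}, Reject strings end in {0}; accept={1}.

states=2 start=0 accept={1} delta: 0a->0 0b->0 0c->1 1a->1 1b->0 1c->1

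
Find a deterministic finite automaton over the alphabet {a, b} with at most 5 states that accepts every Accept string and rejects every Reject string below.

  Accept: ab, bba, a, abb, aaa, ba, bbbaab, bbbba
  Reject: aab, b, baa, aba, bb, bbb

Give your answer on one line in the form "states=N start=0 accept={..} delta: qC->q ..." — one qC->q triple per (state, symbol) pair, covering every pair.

states=5 start=0 accept={1} delta: 0a->1 0b->2 1a->0 1b->1 2a->1 2b->3 3a->1 3b->4 4a->0 4b->0

Grow the machine one transition at a time. Run the examples from 0; the earliest place one falls off (shortest prefix, ties alphabetical) gets sent to the lowest-numbered state that keeps every Accept/Reject pair distinguishable — a pair clashes when both reach the same state with identical unread suffix — and to a fresh state only if none does.
a: 0a undefined. 0a->0: no, ab/aab meet in 0 with "b" left. Open state 1: 0a->1.
b: 0b undefined. 0b->0: no, bbbaab/aab meet in 1 with "ab" left. 0b->1: no, ab/bb meet in 1 with "b" left. Open state 2: 0b->2.
aa: 1a undefined. 1a->0: ok.
ab: 1b undefined. 1b->0: no, a/aba meet in 1. 1b->1: ok.
ba: 2a undefined. 2a->0: no, ab/baa meet in 1. 2a->1: ok.
bb: 2b undefined. 2b->0: no, bbbaab/aab meet in 2. 2b->1: no, ab/bb meet in 1. 2b->2: no, bbbaab/aab meet in 2. Open state 3: 2b->3.
bba: 3a undefined. 3a->0: no, bba/baa meet in 0. 3a->1: ok.
bbb: 3b undefined. 3b->0: no, bbbaab/aab meet in 2. 3b->1: no, ab/bbb meet in 1. 3b->2: no, bbbaab/aab meet in 2. 3b->3: no, bbbaab/aab meet in 2. Open state 4: 3b->4.
bbba: 4a undefined. 4a->0: ok.
bbbb: 4b undefined. 4b->0: ok.
All examples now run through 5 states with every (state, symbol) defined. Accept strings end in {1}, Reject strings end in {0,2,3,4}; accept={1}.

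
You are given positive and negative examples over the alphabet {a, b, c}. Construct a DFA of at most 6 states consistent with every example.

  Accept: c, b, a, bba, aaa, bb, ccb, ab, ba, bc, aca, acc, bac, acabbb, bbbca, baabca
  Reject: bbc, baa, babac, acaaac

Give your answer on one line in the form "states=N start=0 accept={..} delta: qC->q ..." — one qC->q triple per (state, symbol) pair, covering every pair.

states=5 start=0 accept={0,1,2,3} delta: 0a->0 0b->1 0c->1 1a->2 1b->3 1c->0 2a->4 2b->2 2c->0 3a->0 3b->0 3c->4 4a->3 4b->0 4c->4

State merging on the prefix tree: take the shortest (then alphabetical) example prefix whose next move is undefined and point that move at state 0, else 1, else 2, ...; a target is out if some Accept/Reject pair would then sit in one state with the same input left (inseparable). If every existing state is out, open a new one.
a: 0a undefined. 0a->0: ok.
b: 0b undefined. 0b->0: no, c/bbc meet in 0 with "c" left. Open state 1: 0b->1.
c: 0c undefined. 0c->0: no, c/acaaac meet in 0. 0c->1: ok.
ba: 1a undefined. 1a->0: no, c/babac meet in 1. 1a->1: no, c/baa meet in 1. Open state 2: 1a->2.
bb: 1b undefined. 1b->0: no, c/bbc meet in 1. 1b->1: no, bc/bbc meet in 1 with "c" left. 1b->2: no, bba/baa meet in 2 with "a" left. Open state 3: 1b->3.
bc: 1c undefined. 1c->0: ok.
baa: 2a undefined. 2a->0: no, c/acaaac meet in 1. 2a->1: no, c/baa meet in 1. 2a->2: no, ba/baa meet in 2. 2a->3: no, bb/baa meet in 3. Open state 4: 2a->4.
bab: 2b undefined. 2b->0: no, c/babac meet in 1. 2b->1: no, bac/babac meet in 2 with "c" left. 2b->2: ok.
bac: 2c undefined. 2c->0: ok.
bba: 3a undefined. 3a->0: ok.
bbb: 3b undefined. 3b->0: ok.
bbc: 3c undefined. 3c->0: no, a/bbc meet in 0. 3c->1: no, c/bbc meet in 1. 3c->2: no, ba/bbc meet in 2. 3c->3: no, bb/bbc meet in 3. 3c->4: ok.
baab: 4b undefined. 4b->0: ok.
acaaa: 4a undefined. 4a->0: no, c/acaaac meet in 1. 4a->1: no, a/acaaac meet in 0. 4a->2: no, a/acaaac meet in 0. 4a->3: ok.
babac: 4c undefined. 4c->0: no, a/babac meet in 0. 4c->1: no, c/babac meet in 1. 4c->2: no, ba/babac meet in 2. 4c->3: no, bb/babac meet in 3. 4c->4: ok.
All examples now run through 5 states with every (state, symbol) defined. Accept strings end in {0,1,2,3}, Reject strings end in {4}; accept={0,1,2,3}.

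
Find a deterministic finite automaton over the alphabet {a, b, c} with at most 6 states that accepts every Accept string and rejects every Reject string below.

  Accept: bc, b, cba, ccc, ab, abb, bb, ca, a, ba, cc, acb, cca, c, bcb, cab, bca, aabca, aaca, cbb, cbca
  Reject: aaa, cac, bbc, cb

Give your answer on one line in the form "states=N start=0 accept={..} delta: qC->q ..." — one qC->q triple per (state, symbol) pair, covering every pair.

Grow the machine one transition at a time. Run the examples from 0; the earliest place one falls off (shortest prefix, ties alphabetical) gets sent to the lowest-numbered state that keeps every Accept/Reject pair distinguishable — a pair clashes when both reach the same state with identical unread suffix — and to a fresh state only if none does.
a: 0a undefined. 0a->0: no, a/aaa meet in 0. Open state 1: 0a->1.
b: 0b undefined. 0b->0: no, bc/bbc meet in 0 with "c" left. 0b->1: ok.
c: 0c undefined. 0c->0: no, bc/cac meet in 1 with "c" left. 0c->1: no, ab/cb meet in 1 with "b" left. Open state 2: 0c->2.
aa: 1a undefined. 1a->0: no, b/aaa meet in 1. 1a->1: no, b/aaa meet in 1. 1a->2: no, ca/aaa meet in 2 with "a" left. Open state 3: 1a->3.
ab: 1b undefined. 1b->0: no, c/bbc meet in 2. 1b->1: no, bc/bbc meet in 1 with "c" left. 1b->2: no, abb/cb meet in 2 with "b" left. 1b->3: ok.
ac: 1c undefined. 1c->0: ok.
ca: 2a undefined. 2a->0: no, c/cac meet in 2. 2a->1: no, bc/cac meet in 0. 2a->2: no, cc/cac meet in 2 with "c" left. 2a->3: ok.
cb: 2b undefined. 2b->0: no, bc/cb meet in 0. 2b->1: no, b/cb meet in 1. 2b->2: no, c/cb meet in 2. 2b->3: no, cba/aaa meet in 3 with "a" left. Open state 4: 2b->4.
cc: 2c undefined. 2c->0: ok.
aaa: 3a undefined. 3a->0: no, bc/aaa meet in 0. 3a->1: no, b/aaa meet in 1. 3a->2: no, ccc/aaa meet in 2. 3a->3: no, ab/aaa meet in 3. 3a->4: ok.
aab: 3b undefined. 3b->0: ok.
aac: 3c undefined. 3c->0: no, bc/cac meet in 0. 3c->1: no, b/cac meet in 1. 3c->2: no, ccc/cac meet in 2. 3c->3: no, ab/cac meet in 3. 3c->4: ok.
cba: 4a undefined. 4a->0: ok.
cbb: 4b undefined. 4b->0: ok.
cbc: 4c undefined. 4c->0: ok.
All examples now run through 5 states with every (state, symbol) defined. Accept strings end in {0,1,2,3}, Reject strings end in {4}; accept={0,1,2,3}.

states=5 start=0 accept={0,1,2,3} delta: 0a->1 0b->1 0c->2 1a->3 1b->3 1c->0 2a->3 2b->4 2c->0 3a->4 3b->0 3c->4 4a->0 4b->0 4c->0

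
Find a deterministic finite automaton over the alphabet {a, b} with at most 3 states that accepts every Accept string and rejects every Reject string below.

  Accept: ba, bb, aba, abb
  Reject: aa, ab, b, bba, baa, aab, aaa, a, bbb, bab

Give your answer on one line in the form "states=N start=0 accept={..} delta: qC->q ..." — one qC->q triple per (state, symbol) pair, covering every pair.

states=3 start=0 accept={2} delta: 0a->0 0b->1 1a->2 1b->2 2a->0 2b->0

Fold the examples into a partial DFA from state 0: repeatedly fix the first undefined (state, symbol) met by the shortest-then-alphabetical prefix, trying targets in increasing order and rejecting any under which an Accept and a Reject string meet in one state with the same remainder; add a state when all current targets are rejected. Accepting states are where Accept strings end.
a: 0a undefined. 0a->0: ok.
b: 0b undefined. 0b->0: no, ba/aa meet in 0. Open state 1: 0b->1.
ba: 1a undefined. 1a->0: no, ba/aa meet in 0. 1a->1: no, ba/ab meet in 1. Open state 2: 1a->2.
bb: 1b undefined. 1b->0: no, bb/aa meet in 0. 1b->1: no, ba/bba meet in 2. 1b->2: ok.
baa: 2a undefined. 2a->0: ok.
bab: 2b undefined. 2b->0: ok.
All examples now run through 3 states with every (state, symbol) defined. Accept strings end in {2}, Reject strings end in {0,1}; accept={2}.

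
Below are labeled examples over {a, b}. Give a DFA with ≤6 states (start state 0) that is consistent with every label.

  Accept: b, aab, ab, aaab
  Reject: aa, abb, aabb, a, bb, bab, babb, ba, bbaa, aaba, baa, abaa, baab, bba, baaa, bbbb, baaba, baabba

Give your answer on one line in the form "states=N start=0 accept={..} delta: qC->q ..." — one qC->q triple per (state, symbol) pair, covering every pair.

states=3 start=0 accept={1} delta: 0a->0 0b->1 1a->2 1b->0 2a->2 2b->2

Fold the examples into a partial DFA from state 0: repeatedly fix the first undefined (state, symbol) met by the shortest-then-alphabetical prefix, trying targets in increasing order and rejecting any under which an Accept and a Reject string meet in one state with the same remainder; add a state when all current targets are rejected. Accepting states are where Accept strings end.
a: 0a undefined. 0a->0: ok.
b: 0b undefined. 0b->0: no, b/aa meet in 0. Open state 1: 0b->1.
ba: 1a undefined. 1a->0: no, b/bab meet in 1. 1a->1: no, b/ba meet in 1. Open state 2: 1a->2.
bb: 1b undefined. 1b->0: ok.
baa: 2a undefined. 2a->0: no, b/baab meet in 1. 2a->1: no, b/baa meet in 1. 2a->2: ok.
bab: 2b undefined. 2b->0: no, b/babb meet in 1. 2b->1: no, b/bab meet in 1. 2b->2: ok.
All examples now run through 3 states with every (state, symbol) defined. Accept strings end in {1}, Reject strings end in {0,2}; accept={1}.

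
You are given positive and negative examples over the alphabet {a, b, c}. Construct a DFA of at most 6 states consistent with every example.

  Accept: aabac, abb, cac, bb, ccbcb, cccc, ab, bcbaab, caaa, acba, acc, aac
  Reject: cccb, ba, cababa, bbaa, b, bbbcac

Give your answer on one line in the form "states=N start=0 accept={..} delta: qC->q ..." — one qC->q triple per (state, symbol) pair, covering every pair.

State merging on the prefix tree: take the shortest (then alphabetical) example prefix whose next move is undefined and point that move at state 0, else 1, else 2, ...; a target is out if some Accept/Reject pair would then sit in one state with the same input left (inseparable). If every existing state is out, open a new one.
a: 0a undefined. 0a->0: no, ab/b meet in 0 with "b" left. Open state 1: 0a->1.
b: 0b undefined. 0b->0: no, cac/bbbcac meet in 0 with "cac" left. 0b->1: ok.
c: 0c undefined. 0c->0: ok.
aa: 1a undefined. 1a->0: no, aabac/ba meet in 0. 1a->1: no, caaa/cccb meet in 1. Open state 2: 1a->2.
ab: 1b undefined. 1b->0: no, abb/cccb meet in 1. 1b->1: no, abb/cccb meet in 1. 1b->2: no, bb/ba meet in 2. Open state 3: 1b->3.
ac: 1c undefined. 1c->0: no, ccbcb/cccb meet in 1. 1c->1: no, cac/cccb meet in 1. 1c->2: no, cac/ba meet in 2. 1c->3: ok.
aab: 2b undefined. 2b->0: ok.
aac: 2c undefined. 2c->0: ok.
abb: 3b undefined. 3b->0: no, aabac/bbbcac meet in 3. 3b->1: no, abb/cccb meet in 1. 3b->2: no, aabac/bbbcac meet in 3. 3b->3: ok.
acc: 3c undefined. 3c->0: no, aabac/bbbcac meet in 3. 3c->1: no, cccc/bbbcac meet in 0. 3c->2: no, acc/ba meet in 2. 3c->3: ok.
bba: 3a undefined. 3a->0: no, cccc/bbbcac meet in 0. 3a->1: no, aabac/bbbcac meet in 3. 3a->2: no, cccc/bbbcac meet in 0. 3a->3: no, aabac/cababa meet in 3. Open state 4: 3a->4.
bbaa: 4a undefined. 4a->0: no, cccc/bbaa meet in 0. 4a->1: ok.
caaa: 2a undefined. 2a->0: ok.
cabab: 4b undefined. 4b->0: ok.
bbbcac: 4c undefined. 4c->0: no, cccc/bbbcac meet in 0. 4c->1: ok.
All examples now run through 5 states with every (state, symbol) defined. Accept strings end in {0,3,4}, Reject strings end in {1,2}; accept={0,3,4}.

states=5 start=0 accept={0,3,4} delta: 0a->1 0b->1 0c->0 1a->2 1b->3 1c->3 2a->0 2b->0 2c->0 3a->4 3b->3 3c->3 4a->1 4b->0 4c->1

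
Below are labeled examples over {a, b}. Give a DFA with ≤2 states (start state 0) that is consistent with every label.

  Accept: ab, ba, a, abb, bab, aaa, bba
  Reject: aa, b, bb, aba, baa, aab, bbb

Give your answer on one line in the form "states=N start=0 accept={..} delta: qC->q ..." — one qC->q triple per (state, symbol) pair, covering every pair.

states=2 start=0 accept={1} delta: 0a->1 0b->0 1a->0 1b->1

Fold the examples into a partial DFA from state 0: repeatedly fix the first undefined (state, symbol) met by the shortest-then-alphabetical prefix, trying targets in increasing order and rejecting any under which an Accept and a Reject string meet in one state with the same remainder; add a state when all current targets are rejected. Accepting states are where Accept strings end.
a: 0a undefined. 0a->0: no, ab/b meet in 0 with "b" left. Open state 1: 0a->1.
b: 0b undefined. 0b->0: ok.
aa: 1a undefined. 1a->0: ok.
ab: 1b undefined. 1b->0: no, ab/aa meet in 0. 1b->1: ok.
All examples now run through 2 states with every (state, symbol) defined. Accept strings end in {1}, Reject strings end in {0}; accept={1}.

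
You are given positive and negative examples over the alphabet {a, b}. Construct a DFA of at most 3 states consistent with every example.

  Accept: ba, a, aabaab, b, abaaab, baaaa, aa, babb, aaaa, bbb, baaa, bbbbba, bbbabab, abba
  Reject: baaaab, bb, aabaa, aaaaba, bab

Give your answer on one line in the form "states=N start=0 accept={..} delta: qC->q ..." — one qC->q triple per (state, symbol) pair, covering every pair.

Grow the machine one transition at a time. Run the examples from 0; the earliest place one falls off (shortest prefix, ties alphabetical) gets sent to the lowest-numbered state that keeps every Accept/Reject pair distinguishable — a pair clashes when both reach the same state with identical unread suffix — and to a fresh state only if none does.
a: 0a undefined. 0a->0: no, ba/aaaaba meet in 0 with "ba" left. Open state 1: 0a->1.
b: 0b undefined. 0b->0: no, b/bb meet in 0. 0b->1: ok.
aa: 1a undefined. 1a->0: no, ba/aaaaba meet in 0. 1a->1: ok.
ab: 1b undefined. 1b->0: no, ba/aabaa meet in 1. 1b->1: no, ba/baaaab meet in 1. Open state 2: 1b->2.
aba: 2a undefined. 2a->0: no, ba/aabaa meet in 1. 2a->1: no, ba/aabaa meet in 1. 2a->2: ok.
abb: 2b undefined. 2b->0: no, bbbbba/baaaab meet in 2. 2b->1: ok.
All examples now run through 3 states with every (state, symbol) defined. Accept strings end in {1}, Reject strings end in {2}; accept={1}.

states=3 start=0 accept={1} delta: 0a->1 0b->1 1a->1 1b->2 2a->2 2b->1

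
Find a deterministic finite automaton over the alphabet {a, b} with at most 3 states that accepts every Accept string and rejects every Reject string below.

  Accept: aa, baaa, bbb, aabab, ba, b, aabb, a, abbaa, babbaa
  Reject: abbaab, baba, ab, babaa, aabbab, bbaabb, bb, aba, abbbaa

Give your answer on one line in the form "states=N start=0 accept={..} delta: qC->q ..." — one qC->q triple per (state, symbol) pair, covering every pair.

states=3 start=0 accept={1} delta: 0a->1 0b->1 1a->1 1b->2 2a->2 2b->1

Fold the examples into a partial DFA from state 0: repeatedly fix the first undefined (state, symbol) met by the shortest-then-alphabetical prefix, trying targets in increasing order and rejecting any under which an Accept and a Reject string meet in one state with the same remainder; add a state when all current targets are rejected. Accepting states are where Accept strings end.
a: 0a undefined. 0a->0: no, ba/aba meet in 0 with "ba" left. Open state 1: 0a->1.
b: 0b undefined. 0b->0: no, bbb/bb meet in 0. 0b->1: ok.
aa: 1a undefined. 1a->0: no, aa/baba meet in 0. 1a->1: ok.
ab: 1b undefined. 1b->0: no, aa/baba meet in 1. 1b->1: no, aa/abbaab meet in 1. Open state 2: 1b->2.
aba: 2a undefined. 2a->0: no, aa/babaa meet in 1. 2a->1: no, aa/baba meet in 1. 2a->2: ok.
abb: 2b undefined. 2b->0: no, aa/bbaabb meet in 1. 2b->1: ok.
All examples now run through 3 states with every (state, symbol) defined. Accept strings end in {1}, Reject strings end in {2}; accept={1}.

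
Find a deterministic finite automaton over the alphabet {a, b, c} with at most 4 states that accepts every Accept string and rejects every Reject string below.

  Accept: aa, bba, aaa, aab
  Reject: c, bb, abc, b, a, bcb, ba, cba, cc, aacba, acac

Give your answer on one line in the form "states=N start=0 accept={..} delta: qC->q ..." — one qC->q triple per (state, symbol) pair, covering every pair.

State merging on the prefix tree: take the shortest (then alphabetical) example prefix whose next move is undefined and point that move at state 0, else 1, else 2, ...; a target is out if some Accept/Reject pair would then sit in one state with the same input left (inseparable). If every existing state is out, open a new one.
a: 0a undefined. 0a->0: no, aa/a meet in 0. Open state 1: 0a->1.
b: 0b undefined. 0b->0: no, bba/a meet in 1. 0b->1: no, aa/ba meet in 1 with "a" left. Open state 2: 0b->2.
c: 0c undefined. 0c->0: ok.
aa: 1a undefined. 1a->0: no, aa/c meet in 0. 1a->1: no, aa/a meet in 1. 1a->2: no, aa/b meet in 2. Open state 3: 1a->3.
ab: 1b undefined. 1b->0: ok.
ac: 1c undefined. 1c->0: ok.
ba: 2a undefined. 2a->0: ok.
bb: 2b undefined. 2b->0: no, bba/a meet in 1. 2b->1: ok.
bc: 2c undefined. 2c->0: ok.
aaa: 3a undefined. 3a->0: no, aaa/c meet in 0. 3a->1: no, aaa/bb meet in 1. 3a->2: no, aaa/b meet in 2. 3a->3: ok.
aab: 3b undefined. 3b->0: no, aab/c meet in 0. 3b->1: no, aab/bb meet in 1. 3b->2: no, aab/b meet in 2. 3b->3: ok.
aac: 3c undefined. 3c->0: ok.
All examples now run through 4 states with every (state, symbol) defined. Accept strings end in {3}, Reject strings end in {0,1,2}; accept={3}.

states=4 start=0 accept={3} delta: 0a->1 0b->2 0c->0 1a->3 1b->0 1c->0 2a->0 2b->1 2c->0 3a->3 3b->3 3c->0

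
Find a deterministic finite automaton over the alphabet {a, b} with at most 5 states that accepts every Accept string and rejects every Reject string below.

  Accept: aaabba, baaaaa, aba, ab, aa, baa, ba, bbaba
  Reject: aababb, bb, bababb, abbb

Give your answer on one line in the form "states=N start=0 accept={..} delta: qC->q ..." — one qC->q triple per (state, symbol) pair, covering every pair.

states=3 start=0 accept={0,1} delta: 0a->0 0b->1 1a->0 1b->2 2a->0 2b->2

State merging on the prefix tree: take the shortest (then alphabetical) example prefix whose next move is undefined and point that move at state 0, else 1, else 2, ...; a target is out if some Accept/Reject pair would then sit in one state with the same input left (inseparable). If every existing state is out, open a new one.
a: 0a undefined. 0a->0: ok.
b: 0b undefined. 0b->0: no, aaabba/aababb meet in 0. Open state 1: 0b->1.
ba: 1a undefined. 1a->0: ok.
bb: 1b undefined. 1b->0: no, aaabba/aababb meet in 0. 1b->1: no, ab/aababb meet in 1. Open state 2: 1b->2.
bba: 2a undefined. 2a->0: ok.
abbb: 2b undefined. 2b->0: no, aaabba/abbb meet in 0. 2b->1: no, ab/abbb meet in 1. 2b->2: ok.
All examples now run through 3 states with every (state, symbol) defined. Accept strings end in {0,1}, Reject strings end in {2}; accept={0,1}.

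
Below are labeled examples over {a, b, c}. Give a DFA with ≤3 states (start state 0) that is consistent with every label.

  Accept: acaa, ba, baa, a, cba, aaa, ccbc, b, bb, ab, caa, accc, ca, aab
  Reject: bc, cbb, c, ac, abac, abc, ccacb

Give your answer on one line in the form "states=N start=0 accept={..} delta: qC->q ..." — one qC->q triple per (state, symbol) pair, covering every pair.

states=3 start=0 accept={0,2} delta: 0a->0 0b->0 0c->1 1a->0 1b->1 1c->2 2a->0 2b->1 2c->0

Fold the examples into a partial DFA from state 0: repeatedly fix the first undefined (state, symbol) met by the shortest-then-alphabetical prefix, trying targets in increasing order and rejecting any under which an Accept and a Reject string meet in one state with the same remainder; add a state when all current targets are rejected. Accepting states are where Accept strings end.
a: 0a undefined. 0a->0: ok.
b: 0b undefined. 0b->0: ok.
c: 0c undefined. 0c->0: no, acaa/bc meet in 0. Open state 1: 0c->1.
ca: 1a undefined. 1a->0: ok.
cb: 1b undefined. 1b->0: no, acaa/cbb meet in 0. 1b->1: ok.
cc: 1c undefined. 1c->0: no, ccbc/bc meet in 1. 1c->1: no, ccbc/bc meet in 1. Open state 2: 1c->2.
cca: 2a undefined. 2a->0: ok.
ccb: 2b undefined. 2b->0: no, ccbc/bc meet in 1. 2b->1: ok.
accc: 2c undefined. 2c->0: ok.
All examples now run through 3 states with every (state, symbol) defined. Accept strings end in {0,2}, Reject strings end in {1}; accept={0,2}.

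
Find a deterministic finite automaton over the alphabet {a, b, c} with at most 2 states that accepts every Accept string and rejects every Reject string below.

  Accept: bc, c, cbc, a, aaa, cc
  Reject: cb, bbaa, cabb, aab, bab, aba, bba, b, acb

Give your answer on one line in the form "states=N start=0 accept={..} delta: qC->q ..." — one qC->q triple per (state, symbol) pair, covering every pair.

Grow the machine one transition at a time. Run the examples from 0; the earliest place one falls off (shortest prefix, ties alphabetical) gets sent to the lowest-numbered state that keeps every Accept/Reject pair distinguishable — a pair clashes when both reach the same state with identical unread suffix — and to a fresh state only if none does.
a: 0a undefined. 0a->0: ok.
b: 0b undefined. 0b->0: no, a/bbaa meet in 0. Open state 1: 0b->1.
c: 0c undefined. 0c->0: ok.
ba: 1a undefined. 1a->0: no, c/aba meet in 0. 1a->1: ok.
bb: 1b undefined. 1b->0: no, c/bbaa meet in 0. 1b->1: ok.
bc: 1c undefined. 1c->0: ok.
All examples now run through 2 states with every (state, symbol) defined. Accept strings end in {0}, Reject strings end in {1}; accept={0}.

states=2 start=0 accept={0} delta: 0a->0 0b->1 0c->0 1a->1 1b->1 1c->0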